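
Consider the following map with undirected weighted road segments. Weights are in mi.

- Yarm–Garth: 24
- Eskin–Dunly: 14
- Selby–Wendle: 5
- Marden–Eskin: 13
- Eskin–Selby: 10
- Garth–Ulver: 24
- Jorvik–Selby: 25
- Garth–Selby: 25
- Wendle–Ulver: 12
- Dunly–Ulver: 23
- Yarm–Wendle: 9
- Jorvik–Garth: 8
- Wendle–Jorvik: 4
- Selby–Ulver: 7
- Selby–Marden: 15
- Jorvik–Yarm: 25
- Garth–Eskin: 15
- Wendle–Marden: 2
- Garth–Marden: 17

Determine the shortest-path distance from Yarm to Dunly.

Settle nodes by increasing distance from Yarm:
Yarm: 0
Wendle: 9  (via Yarm)
Marden: 11  (via Wendle)
Jorvik: 13  (via Wendle)
Selby: 14  (via Wendle)
Ulver: 21  (via Wendle)
Garth: 21  (via Jorvik)
Eskin: 24  (via Marden)
Dunly: 38  (via Eskin)
Shortest route: Yarm–Wendle–Marden–Eskin–Dunly = 38 mi.

38 mi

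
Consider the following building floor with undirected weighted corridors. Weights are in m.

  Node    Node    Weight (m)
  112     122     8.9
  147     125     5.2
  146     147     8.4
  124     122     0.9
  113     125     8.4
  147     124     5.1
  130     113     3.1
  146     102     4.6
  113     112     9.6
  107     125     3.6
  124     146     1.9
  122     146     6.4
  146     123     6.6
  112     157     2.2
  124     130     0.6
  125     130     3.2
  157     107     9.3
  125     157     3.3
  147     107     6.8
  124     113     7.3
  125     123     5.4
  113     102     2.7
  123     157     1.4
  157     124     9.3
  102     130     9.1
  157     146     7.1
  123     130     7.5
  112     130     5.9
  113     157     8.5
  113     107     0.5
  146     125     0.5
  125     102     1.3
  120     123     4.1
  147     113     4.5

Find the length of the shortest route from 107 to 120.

Running Dijkstra from 107:
107: 0
113: 0.5  (via 107)
102: 3.2  (via 113)
125: 3.6  (via 107)
130: 3.6  (via 113)
146: 4.1  (via 125)
124: 4.2  (via 130)
147: 5  (via 113)
122: 5.1  (via 124)
157: 6.9  (via 125)
123: 8.3  (via 157)
112: 9.1  (via 157)
120: 12.4  (via 123)
Shortest route: 107 → 125 → 157 → 123 → 120 = 12.4 m.

12.4 m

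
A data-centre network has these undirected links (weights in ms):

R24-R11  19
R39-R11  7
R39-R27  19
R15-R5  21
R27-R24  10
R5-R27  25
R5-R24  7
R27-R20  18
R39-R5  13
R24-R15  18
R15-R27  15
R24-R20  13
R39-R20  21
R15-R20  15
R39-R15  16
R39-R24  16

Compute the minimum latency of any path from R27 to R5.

17 ms

Shortest distances from R27:
R27: 0
R24: 10  (via R27)
R15: 15  (via R27)
R5: 17  (via R24)
Shortest route: R27–R24–R5 = 17 ms.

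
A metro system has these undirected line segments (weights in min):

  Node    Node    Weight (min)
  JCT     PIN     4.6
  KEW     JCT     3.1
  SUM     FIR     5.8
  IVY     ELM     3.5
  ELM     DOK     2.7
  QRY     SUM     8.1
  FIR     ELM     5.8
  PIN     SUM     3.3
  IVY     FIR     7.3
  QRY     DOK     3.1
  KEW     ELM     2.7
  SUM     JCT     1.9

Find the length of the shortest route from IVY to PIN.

Compare a few routes:
IVY–FIR–SUM–PIN: 7.3+5.8+3.3 = 16.4
IVY–ELM–KEW–JCT–PIN: 3.5+2.7+3.1+4.6 = 13.9
IVY–ELM–KEW–JCT–SUM–PIN: 3.5+2.7+3.1+1.9+3.3 = 14.5
The minimum is 13.9 min via IVY–ELM–KEW–JCT–PIN.

13.9 min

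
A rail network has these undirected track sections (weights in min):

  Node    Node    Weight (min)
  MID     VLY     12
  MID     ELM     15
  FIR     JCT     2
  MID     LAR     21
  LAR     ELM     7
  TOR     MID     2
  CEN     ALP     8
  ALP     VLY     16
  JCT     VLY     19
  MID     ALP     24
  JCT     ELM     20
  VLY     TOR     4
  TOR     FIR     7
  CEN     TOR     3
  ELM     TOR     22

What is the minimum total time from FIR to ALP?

Running Dijkstra from FIR:
FIR: 0
JCT: 2  (via FIR)
TOR: 7  (via FIR)
MID: 9  (via TOR)
CEN: 10  (via TOR)
VLY: 11  (via TOR)
ALP: 18  (via CEN)
Shortest route: FIR → TOR → CEN → ALP = 18 min.

18 min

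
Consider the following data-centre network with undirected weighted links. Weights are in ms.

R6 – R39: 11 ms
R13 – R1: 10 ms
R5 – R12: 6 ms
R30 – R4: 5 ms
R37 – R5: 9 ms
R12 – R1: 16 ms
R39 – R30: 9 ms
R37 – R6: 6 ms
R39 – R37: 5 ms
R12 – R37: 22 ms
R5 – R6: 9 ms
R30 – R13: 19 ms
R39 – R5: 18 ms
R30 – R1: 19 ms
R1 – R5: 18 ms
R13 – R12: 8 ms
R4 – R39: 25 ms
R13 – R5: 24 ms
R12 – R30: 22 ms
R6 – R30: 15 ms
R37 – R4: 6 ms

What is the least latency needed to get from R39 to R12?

Compare a few routes:
R39 → R5 → R12: 18+6 = 24
R39 → R37 → R5 → R12: 5+9+6 = 20
Cheapest is R39 → R37 → R5 → R12 at 20 ms.

20 ms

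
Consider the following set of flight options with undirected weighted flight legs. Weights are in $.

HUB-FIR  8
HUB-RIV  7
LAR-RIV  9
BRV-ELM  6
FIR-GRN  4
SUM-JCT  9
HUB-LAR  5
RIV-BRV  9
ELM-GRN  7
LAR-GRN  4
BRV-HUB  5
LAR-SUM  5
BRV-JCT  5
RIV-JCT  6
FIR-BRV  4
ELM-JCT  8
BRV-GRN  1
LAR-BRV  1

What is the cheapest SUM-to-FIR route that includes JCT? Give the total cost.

Shortest SUM→JCT: SUM–JCT = 9
Shortest JCT→FIR: JCT–BRV–FIR = 9
Total via JCT: 9 + 9 = $18.

$18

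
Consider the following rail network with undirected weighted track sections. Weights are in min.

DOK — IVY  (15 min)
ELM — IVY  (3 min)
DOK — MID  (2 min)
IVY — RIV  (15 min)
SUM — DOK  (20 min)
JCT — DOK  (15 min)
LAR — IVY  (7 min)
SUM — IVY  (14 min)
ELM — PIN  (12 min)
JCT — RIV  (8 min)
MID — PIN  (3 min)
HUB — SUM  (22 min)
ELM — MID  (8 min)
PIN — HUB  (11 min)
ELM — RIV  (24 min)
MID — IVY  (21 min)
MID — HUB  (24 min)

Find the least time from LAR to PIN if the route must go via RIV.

Best LAR to RIV: LAR → IVY → RIV costing 22
Shortest RIV→PIN: RIV → JCT → DOK → MID → PIN = 28
Total via RIV: 22 + 28 = 50 min.

50 min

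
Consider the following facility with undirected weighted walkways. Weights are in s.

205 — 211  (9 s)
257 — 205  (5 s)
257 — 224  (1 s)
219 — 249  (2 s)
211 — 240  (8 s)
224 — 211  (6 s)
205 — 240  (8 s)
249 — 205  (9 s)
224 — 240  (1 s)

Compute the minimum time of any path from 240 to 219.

Settle nodes by increasing distance from 240:
240: 0
224: 1  (via 240)
257: 2  (via 224)
205: 7  (via 257)
211: 7  (via 224)
249: 16  (via 205)
219: 18  (via 249)
Shortest route: 240–224–257–205–249–219 = 18 s.

18 s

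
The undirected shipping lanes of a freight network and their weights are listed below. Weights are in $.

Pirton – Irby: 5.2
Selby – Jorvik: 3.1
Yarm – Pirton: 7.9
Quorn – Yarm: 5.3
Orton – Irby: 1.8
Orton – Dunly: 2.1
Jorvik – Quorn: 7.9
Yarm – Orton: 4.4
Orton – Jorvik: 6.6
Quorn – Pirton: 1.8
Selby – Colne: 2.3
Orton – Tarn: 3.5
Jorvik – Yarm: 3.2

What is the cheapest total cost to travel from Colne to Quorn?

Compare a few routes:
Colne - Selby - Jorvik - Yarm - Pirton - Quorn: 2.3+3.1+3.2+7.9+1.8 = 18.3
Colne - Selby - Jorvik - Yarm - Quorn: 2.3+3.1+3.2+5.3 = 13.9
Colne - Selby - Jorvik - Quorn: 2.3+3.1+7.9 = 13.3
Cheapest is Colne - Selby - Jorvik - Quorn at $13.3.

$13.3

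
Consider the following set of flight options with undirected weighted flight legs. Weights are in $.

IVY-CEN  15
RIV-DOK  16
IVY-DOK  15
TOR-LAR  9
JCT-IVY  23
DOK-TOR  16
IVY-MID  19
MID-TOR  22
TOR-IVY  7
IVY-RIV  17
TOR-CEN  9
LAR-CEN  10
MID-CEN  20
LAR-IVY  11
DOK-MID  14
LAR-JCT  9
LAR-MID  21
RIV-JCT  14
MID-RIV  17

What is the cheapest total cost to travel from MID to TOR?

$22

Settle nodes by increasing distance from MID:
MID: 0
DOK: 14  (via MID)
RIV: 17  (via MID)
IVY: 19  (via MID)
CEN: 20  (via MID)
LAR: 21  (via MID)
TOR: 22  (via MID)
Shortest route: MID → TOR = $22.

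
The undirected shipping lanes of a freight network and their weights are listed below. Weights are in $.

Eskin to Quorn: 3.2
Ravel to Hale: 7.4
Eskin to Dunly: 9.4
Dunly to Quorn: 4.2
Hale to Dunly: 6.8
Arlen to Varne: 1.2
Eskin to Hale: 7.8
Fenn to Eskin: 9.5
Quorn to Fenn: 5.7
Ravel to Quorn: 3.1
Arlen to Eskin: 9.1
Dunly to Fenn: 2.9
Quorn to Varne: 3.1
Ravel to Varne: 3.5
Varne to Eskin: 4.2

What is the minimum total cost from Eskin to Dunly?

Shortest distances from Eskin:
Eskin: 0
Quorn: 3.2  (via Eskin)
Varne: 4.2  (via Eskin)
Arlen: 5.4  (via Varne)
Ravel: 6.3  (via Quorn)
Dunly: 7.4  (via Quorn)
Shortest route: Eskin → Quorn → Dunly = $7.4.

$7.4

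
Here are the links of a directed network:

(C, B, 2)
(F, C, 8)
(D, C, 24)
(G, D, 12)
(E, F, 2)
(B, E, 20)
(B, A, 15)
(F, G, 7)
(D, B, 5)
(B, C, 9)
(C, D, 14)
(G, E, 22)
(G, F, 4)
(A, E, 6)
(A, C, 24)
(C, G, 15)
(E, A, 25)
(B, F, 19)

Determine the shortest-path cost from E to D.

Compare a few routes:
E - F - C - G - D: 2+8+15+12 = 37
E - F - G - D: 2+7+12 = 21
E - F - C - D: 2+8+14 = 24
Cheapest is E - F - G - D at 21.

21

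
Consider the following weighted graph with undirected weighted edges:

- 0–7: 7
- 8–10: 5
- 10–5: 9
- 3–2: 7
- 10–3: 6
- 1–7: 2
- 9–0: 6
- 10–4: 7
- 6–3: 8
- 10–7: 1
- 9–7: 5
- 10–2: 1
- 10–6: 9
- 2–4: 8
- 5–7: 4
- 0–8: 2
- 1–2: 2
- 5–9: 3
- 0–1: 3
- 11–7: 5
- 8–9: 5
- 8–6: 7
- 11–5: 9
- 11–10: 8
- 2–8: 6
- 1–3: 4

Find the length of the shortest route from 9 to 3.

11

Settle nodes by increasing distance from 9:
9: 0
5: 3  (via 9)
7: 5  (via 9)
8: 5  (via 9)
0: 6  (via 9)
10: 6  (via 7)
1: 7  (via 7)
2: 7  (via 10)
11: 10  (via 7)
3: 11  (via 1)
Shortest route: 9 → 7 → 1 → 3 = 11.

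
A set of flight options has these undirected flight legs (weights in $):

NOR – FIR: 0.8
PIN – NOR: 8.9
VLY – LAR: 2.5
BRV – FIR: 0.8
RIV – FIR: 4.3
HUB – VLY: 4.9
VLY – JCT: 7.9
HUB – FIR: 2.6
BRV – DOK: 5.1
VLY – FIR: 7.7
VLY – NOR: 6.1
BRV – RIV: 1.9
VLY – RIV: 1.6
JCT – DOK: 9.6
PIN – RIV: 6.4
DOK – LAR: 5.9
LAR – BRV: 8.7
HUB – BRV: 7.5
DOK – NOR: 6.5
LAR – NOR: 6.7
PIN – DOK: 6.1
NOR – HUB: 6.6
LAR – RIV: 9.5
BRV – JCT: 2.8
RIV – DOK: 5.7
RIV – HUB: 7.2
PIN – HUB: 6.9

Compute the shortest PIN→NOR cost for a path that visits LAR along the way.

$17.2

Shortest PIN→LAR: PIN–RIV–VLY–LAR = 10.5
Shortest LAR→NOR: LAR–NOR = 6.7
Total via LAR: 10.5 + 6.7 = $17.2.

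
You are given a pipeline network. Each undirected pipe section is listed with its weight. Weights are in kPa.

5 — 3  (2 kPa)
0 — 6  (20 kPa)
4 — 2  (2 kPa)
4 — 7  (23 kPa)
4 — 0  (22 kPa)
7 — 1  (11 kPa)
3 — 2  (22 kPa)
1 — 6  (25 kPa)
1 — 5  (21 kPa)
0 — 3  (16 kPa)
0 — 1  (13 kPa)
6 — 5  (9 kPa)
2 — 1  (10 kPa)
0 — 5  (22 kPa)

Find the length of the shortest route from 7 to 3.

34 kPa

Candidate routes:
7 → 1 → 5 → 3: 11+21+2 = 34
7 → 1 → 0 → 3: 11+13+16 = 40
7 → 1 → 2 → 3: 11+10+22 = 43
7 → 1 → 6 → 5 → 3: 11+25+9+2 = 47
Cheapest is 7 → 1 → 5 → 3 at 34 kPa.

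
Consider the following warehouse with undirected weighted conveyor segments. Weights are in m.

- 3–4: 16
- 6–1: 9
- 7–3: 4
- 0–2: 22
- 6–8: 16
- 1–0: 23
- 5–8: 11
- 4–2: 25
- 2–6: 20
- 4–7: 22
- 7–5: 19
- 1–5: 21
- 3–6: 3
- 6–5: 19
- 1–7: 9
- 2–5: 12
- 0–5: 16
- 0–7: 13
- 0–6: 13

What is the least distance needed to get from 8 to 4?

35 m

Candidate routes:
8 → 6 → 3 → 7 → 4: 16+3+4+22 = 45
8 → 6 → 3 → 4: 16+3+16 = 35
Cheapest is 8 → 6 → 3 → 4 at 35 m.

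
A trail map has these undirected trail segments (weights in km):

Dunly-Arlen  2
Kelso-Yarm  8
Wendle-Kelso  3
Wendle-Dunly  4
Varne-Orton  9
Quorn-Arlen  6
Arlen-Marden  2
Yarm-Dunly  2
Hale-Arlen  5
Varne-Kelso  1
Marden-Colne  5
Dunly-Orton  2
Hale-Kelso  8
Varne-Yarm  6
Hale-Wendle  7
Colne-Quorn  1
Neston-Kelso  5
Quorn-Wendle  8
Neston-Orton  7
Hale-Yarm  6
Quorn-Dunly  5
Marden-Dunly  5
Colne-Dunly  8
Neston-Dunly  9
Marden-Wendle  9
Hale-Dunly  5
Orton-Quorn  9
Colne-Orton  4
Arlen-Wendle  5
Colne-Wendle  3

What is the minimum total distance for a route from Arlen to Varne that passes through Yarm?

10 km

Best Arlen to Yarm: Arlen → Dunly → Yarm costing 4
Shortest Yarm→Varne: Yarm → Varne = 6
Total via Yarm: 4 + 6 = 10 km.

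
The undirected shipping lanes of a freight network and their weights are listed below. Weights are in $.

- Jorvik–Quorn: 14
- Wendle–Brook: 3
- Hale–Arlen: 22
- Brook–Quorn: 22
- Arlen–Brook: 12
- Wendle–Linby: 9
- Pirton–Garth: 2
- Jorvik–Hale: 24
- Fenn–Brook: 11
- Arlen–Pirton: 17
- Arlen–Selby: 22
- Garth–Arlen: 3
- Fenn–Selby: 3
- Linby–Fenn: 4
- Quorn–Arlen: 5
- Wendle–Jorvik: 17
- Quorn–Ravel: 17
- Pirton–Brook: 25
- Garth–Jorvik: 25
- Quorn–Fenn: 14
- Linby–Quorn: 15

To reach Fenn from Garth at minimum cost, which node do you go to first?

Arlen

Candidate routes:
Garth - Arlen - Quorn - Fenn: 3+5+14 = 22
Garth - Arlen - Brook - Fenn: 3+12+11 = 26
Cheapest is Garth - Arlen - Quorn - Fenn at $22.
So from Garth the first move is to Arlen.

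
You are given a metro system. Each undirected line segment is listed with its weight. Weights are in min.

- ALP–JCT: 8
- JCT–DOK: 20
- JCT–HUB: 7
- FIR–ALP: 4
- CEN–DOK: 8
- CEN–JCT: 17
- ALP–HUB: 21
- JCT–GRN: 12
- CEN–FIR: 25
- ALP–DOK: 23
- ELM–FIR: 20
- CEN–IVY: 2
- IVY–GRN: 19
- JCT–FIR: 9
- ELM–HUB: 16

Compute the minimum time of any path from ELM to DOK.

Candidate routes:
ELM → FIR → ALP → DOK: 20+4+23 = 47
ELM → HUB → JCT → CEN → DOK: 16+7+17+8 = 48
ELM → HUB → JCT → DOK: 16+7+20 = 43
Cheapest is ELM → HUB → JCT → DOK at 43 min.

43 min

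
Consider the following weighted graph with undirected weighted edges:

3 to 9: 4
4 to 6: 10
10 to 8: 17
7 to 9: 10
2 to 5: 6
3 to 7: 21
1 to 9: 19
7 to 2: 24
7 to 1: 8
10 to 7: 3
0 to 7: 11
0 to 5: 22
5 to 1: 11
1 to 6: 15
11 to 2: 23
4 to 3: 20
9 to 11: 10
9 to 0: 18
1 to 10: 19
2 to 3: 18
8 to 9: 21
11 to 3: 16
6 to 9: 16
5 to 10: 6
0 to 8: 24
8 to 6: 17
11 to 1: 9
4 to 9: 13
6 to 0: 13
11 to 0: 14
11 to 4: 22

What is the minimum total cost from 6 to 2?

Running Dijkstra from 6:
6: 0
4: 10  (via 6)
0: 13  (via 6)
1: 15  (via 6)
9: 16  (via 6)
8: 17  (via 6)
3: 20  (via 9)
7: 23  (via 1)
11: 24  (via 1)
5: 26  (via 1)
10: 26  (via 7)
2: 32  (via 5)
Shortest route: 6–1–5–2 = 32.

32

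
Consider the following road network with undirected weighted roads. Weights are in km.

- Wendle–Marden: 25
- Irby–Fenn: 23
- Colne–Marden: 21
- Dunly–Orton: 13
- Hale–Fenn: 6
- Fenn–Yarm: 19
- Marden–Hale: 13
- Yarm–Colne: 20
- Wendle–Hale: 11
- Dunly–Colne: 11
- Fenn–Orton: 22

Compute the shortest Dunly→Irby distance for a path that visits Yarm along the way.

Shortest Dunly→Yarm: Dunly → Colne → Yarm = 31
Best Yarm to Irby: Yarm → Fenn → Irby costing 42
Total via Yarm: 31 + 42 = 73 km.

73 km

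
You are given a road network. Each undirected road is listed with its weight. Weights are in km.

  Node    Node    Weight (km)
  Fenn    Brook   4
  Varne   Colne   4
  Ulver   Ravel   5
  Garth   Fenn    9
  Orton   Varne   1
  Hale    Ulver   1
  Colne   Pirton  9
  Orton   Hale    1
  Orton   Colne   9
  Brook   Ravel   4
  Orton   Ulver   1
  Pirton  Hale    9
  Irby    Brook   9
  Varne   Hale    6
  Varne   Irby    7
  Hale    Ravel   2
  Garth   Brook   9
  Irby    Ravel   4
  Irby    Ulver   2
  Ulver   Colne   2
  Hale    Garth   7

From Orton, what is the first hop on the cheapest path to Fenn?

Hale

Compare a few routes:
Orton - Hale - Ravel - Brook - Fenn: 1+2+4+4 = 11
Orton - Ulver - Ravel - Brook - Fenn: 1+5+4+4 = 14
Orton - Ulver - Hale - Ravel - Brook - Fenn: 1+1+2+4+4 = 12
Orton - Ulver - Irby - Ravel - Brook - Fenn: 1+2+4+4+4 = 15
Cheapest is Orton - Hale - Ravel - Brook - Fenn at 11 km.
So from Orton the first move is to Hale.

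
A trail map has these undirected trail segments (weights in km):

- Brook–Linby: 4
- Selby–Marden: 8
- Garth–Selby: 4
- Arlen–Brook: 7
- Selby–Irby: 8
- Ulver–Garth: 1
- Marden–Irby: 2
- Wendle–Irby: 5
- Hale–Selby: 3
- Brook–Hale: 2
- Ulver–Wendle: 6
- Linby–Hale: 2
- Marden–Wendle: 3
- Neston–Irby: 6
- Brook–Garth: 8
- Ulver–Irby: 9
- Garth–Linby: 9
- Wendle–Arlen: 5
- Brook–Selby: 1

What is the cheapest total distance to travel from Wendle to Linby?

Settle nodes by increasing distance from Wendle:
Wendle: 0
Marden: 3  (via Wendle)
Irby: 5  (via Wendle)
Arlen: 5  (via Wendle)
Ulver: 6  (via Wendle)
Garth: 7  (via Ulver)
Neston: 11  (via Irby)
Selby: 11  (via Marden)
Brook: 12  (via Arlen)
Hale: 14  (via Selby)
Linby: 16  (via Garth)
Shortest route: Wendle → Ulver → Garth → Linby = 16 km.

16 km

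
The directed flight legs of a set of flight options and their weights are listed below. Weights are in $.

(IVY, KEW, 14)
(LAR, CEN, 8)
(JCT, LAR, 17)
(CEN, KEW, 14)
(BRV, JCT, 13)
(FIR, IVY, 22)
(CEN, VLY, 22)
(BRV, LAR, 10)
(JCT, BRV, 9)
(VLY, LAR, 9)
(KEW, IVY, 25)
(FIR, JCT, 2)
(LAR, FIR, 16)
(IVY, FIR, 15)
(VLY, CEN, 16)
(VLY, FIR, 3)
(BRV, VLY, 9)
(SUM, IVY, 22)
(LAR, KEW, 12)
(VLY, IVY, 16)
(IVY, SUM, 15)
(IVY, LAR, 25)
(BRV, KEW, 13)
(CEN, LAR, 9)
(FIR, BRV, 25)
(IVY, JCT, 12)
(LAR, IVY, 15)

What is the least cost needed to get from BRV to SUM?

Candidate routes:
BRV–VLY–IVY–SUM: 9+16+15 = 40
BRV–VLY–FIR–IVY–SUM: 9+3+22+15 = 49
BRV–KEW–IVY–SUM: 13+25+15 = 53
BRV–VLY–LAR–IVY–SUM: 9+9+15+15 = 48
Cheapest is BRV–VLY–IVY–SUM at $40.

$40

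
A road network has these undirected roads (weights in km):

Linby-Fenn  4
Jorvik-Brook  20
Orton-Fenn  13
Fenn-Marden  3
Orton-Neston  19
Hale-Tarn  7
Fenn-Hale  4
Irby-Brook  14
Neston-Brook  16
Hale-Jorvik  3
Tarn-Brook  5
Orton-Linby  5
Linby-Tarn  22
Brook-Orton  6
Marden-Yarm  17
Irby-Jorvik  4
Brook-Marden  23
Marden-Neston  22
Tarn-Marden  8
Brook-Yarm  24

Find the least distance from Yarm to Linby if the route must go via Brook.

Shortest Yarm→Brook: Yarm–Brook = 24
Best Brook to Linby: Brook–Orton–Linby costing 11
Total via Brook: 24 + 11 = 35 km.

35 km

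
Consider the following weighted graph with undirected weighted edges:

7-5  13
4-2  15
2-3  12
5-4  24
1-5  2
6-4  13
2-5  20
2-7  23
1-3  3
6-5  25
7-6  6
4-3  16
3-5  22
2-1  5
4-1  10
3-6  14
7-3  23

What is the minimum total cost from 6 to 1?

17

Enumerating some paths:
6 → 3 → 1: 14+3 = 17
6 → 7 → 5 → 1: 6+13+2 = 21
Cheapest is 6 → 3 → 1 at 17.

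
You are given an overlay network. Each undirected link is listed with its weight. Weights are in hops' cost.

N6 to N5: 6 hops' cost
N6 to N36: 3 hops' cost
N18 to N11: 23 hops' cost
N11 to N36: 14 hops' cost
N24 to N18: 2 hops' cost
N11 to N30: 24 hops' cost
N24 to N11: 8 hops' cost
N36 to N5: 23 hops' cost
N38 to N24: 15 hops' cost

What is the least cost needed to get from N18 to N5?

Enumerating some paths:
N18 - N11 - N36 - N6 - N5: 23+14+3+6 = 46
N18 - N11 - N36 - N5: 23+14+23 = 60
N18 - N24 - N11 - N36 - N5: 2+8+14+23 = 47
N18 - N24 - N11 - N36 - N6 - N5: 2+8+14+3+6 = 33
Cheapest is N18 - N24 - N11 - N36 - N6 - N5 at 33 hops' cost.

33 hops' cost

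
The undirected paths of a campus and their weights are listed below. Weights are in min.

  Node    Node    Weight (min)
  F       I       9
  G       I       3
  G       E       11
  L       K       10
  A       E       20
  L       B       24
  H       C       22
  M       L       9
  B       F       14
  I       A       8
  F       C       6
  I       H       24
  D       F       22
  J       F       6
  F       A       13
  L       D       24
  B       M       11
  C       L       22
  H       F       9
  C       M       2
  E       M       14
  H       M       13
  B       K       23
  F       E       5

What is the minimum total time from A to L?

Shortest distances from A:
A: 0
I: 8  (via A)
G: 11  (via I)
F: 13  (via A)
E: 18  (via F)
C: 19  (via F)
J: 19  (via F)
M: 21  (via C)
H: 22  (via F)
B: 27  (via F)
L: 30  (via M)
Shortest route: A → F → C → M → L = 30 min.

30 min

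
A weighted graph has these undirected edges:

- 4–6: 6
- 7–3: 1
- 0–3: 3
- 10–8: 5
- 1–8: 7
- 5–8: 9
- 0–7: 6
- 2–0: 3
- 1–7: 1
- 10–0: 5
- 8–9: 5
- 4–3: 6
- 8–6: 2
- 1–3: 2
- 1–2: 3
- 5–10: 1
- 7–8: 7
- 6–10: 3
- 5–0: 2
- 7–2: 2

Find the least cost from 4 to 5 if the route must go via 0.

11

Best 4 to 0: 4–3–0 costing 9
Shortest 0→5: 0–5 = 2
Total via 0: 9 + 2 = 11.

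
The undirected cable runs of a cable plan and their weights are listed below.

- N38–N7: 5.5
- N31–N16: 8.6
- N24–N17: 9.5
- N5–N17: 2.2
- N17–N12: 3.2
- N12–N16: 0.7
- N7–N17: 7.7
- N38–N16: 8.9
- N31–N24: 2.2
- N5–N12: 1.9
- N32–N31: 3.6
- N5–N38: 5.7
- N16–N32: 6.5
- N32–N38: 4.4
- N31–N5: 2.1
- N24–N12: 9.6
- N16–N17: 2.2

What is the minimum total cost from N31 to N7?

12

Compare a few routes:
N31–N5–N38–N7: 2.1+5.7+5.5 = 13.3
N31–N5–N17–N7: 2.1+2.2+7.7 = 12
The minimum is 12 via N31–N5–N17–N7.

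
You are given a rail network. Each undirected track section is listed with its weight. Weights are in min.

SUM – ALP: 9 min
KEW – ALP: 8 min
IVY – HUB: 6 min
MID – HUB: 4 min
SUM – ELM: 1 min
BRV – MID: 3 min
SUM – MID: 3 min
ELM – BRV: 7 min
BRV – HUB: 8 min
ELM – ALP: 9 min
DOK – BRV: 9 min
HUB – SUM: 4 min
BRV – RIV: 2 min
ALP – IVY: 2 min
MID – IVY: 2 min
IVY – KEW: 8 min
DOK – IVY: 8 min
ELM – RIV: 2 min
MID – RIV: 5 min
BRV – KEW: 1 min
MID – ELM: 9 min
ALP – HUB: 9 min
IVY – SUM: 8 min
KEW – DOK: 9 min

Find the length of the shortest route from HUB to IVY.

Shortest distances from HUB:
HUB: 0
MID: 4  (via HUB)
SUM: 4  (via HUB)
ELM: 5  (via SUM)
IVY: 6  (via HUB)
Shortest route: HUB → IVY = 6 min.

6 min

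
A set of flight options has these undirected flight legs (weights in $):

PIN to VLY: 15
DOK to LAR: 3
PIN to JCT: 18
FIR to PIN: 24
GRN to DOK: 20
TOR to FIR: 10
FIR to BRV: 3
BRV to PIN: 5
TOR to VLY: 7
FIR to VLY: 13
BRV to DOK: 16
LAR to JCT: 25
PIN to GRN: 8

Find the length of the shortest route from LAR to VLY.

$35

Shortest distances from LAR:
LAR: 0
DOK: 3  (via LAR)
BRV: 19  (via DOK)
FIR: 22  (via BRV)
GRN: 23  (via DOK)
PIN: 24  (via BRV)
JCT: 25  (via LAR)
TOR: 32  (via FIR)
VLY: 35  (via FIR)
Shortest route: LAR → DOK → BRV → FIR → VLY = $35.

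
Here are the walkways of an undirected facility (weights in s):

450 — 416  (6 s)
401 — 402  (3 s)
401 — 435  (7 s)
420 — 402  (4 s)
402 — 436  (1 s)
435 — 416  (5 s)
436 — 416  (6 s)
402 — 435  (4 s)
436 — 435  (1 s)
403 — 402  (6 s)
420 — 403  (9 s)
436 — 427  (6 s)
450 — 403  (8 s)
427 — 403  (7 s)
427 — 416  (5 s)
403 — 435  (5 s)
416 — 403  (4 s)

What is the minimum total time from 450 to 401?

16 s

Compare a few routes:
450 - 403 - 402 - 401: 8+6+3 = 17
450 - 416 - 436 - 402 - 401: 6+6+1+3 = 16
450 - 416 - 435 - 402 - 401: 6+5+4+3 = 18
The minimum is 16 s via 450 - 416 - 436 - 402 - 401.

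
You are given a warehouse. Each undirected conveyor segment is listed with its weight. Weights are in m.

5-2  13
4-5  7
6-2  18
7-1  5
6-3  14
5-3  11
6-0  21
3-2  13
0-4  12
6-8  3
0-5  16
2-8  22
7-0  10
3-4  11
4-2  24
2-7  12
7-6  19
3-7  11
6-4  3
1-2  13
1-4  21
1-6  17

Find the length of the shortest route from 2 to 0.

22 m

Running Dijkstra from 2:
2: 0
7: 12  (via 2)
1: 13  (via 2)
3: 13  (via 2)
5: 13  (via 2)
6: 18  (via 2)
4: 20  (via 5)
8: 21  (via 6)
0: 22  (via 7)
Shortest route: 2–7–0 = 22 m.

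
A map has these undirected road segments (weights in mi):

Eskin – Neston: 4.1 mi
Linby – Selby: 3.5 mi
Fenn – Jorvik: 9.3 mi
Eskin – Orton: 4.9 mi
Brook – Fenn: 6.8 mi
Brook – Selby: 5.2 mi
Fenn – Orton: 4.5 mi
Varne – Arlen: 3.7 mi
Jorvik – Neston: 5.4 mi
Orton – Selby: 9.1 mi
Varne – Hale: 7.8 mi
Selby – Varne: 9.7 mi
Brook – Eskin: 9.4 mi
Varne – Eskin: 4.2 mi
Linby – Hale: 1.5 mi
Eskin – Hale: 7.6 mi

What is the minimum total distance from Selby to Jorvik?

Enumerating some paths:
Selby–Linby–Hale–Eskin–Neston–Jorvik: 3.5+1.5+7.6+4.1+5.4 = 22.1
Selby–Orton–Fenn–Jorvik: 9.1+4.5+9.3 = 22.9
Selby–Brook–Fenn–Jorvik: 5.2+6.8+9.3 = 21.3
The minimum is 21.3 mi via Selby–Brook–Fenn–Jorvik.

21.3 mi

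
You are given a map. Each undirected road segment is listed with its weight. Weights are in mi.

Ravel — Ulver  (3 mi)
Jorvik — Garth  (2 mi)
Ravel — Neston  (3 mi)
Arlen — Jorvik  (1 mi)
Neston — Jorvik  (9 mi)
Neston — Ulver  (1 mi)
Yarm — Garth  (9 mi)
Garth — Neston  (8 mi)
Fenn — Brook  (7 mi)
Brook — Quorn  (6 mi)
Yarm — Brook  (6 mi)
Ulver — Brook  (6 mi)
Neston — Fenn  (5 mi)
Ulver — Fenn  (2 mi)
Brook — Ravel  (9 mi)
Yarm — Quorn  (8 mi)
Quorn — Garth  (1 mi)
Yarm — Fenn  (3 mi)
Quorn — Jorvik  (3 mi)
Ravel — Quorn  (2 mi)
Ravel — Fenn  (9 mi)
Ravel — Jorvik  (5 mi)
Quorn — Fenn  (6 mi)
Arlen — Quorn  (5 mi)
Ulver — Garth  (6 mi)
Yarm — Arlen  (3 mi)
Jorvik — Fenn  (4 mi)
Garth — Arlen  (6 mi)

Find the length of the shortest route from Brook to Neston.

7 mi

Compare a few routes:
Brook → Yarm → Fenn → Ulver → Neston: 6+3+2+1 = 12
Brook → Quorn → Ravel → Neston: 6+2+3 = 11
Brook → Ulver → Neston: 6+1 = 7
Brook → Fenn → Ulver → Neston: 7+2+1 = 10
Cheapest is Brook → Ulver → Neston at 7 mi.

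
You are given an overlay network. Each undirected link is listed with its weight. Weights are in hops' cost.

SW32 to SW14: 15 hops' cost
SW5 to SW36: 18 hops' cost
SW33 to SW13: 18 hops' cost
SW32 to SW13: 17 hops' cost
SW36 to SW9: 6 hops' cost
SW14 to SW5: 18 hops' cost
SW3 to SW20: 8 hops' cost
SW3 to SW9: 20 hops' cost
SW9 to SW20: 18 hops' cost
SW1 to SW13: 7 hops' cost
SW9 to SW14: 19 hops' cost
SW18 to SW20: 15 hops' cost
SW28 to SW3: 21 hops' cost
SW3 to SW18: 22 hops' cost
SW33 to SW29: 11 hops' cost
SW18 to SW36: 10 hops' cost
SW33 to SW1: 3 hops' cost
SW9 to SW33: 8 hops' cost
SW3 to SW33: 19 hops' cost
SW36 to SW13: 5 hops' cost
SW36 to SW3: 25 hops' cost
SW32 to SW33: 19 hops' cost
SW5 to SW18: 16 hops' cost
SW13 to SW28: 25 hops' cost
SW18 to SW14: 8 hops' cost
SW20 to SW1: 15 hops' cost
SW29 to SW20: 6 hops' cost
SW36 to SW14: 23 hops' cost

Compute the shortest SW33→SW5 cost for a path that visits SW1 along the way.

33 hops' cost

Shortest SW33→SW1: SW33 → SW1 = 3
Shortest SW1→SW5: SW1 → SW13 → SW36 → SW5 = 30
Total via SW1: 3 + 30 = 33 hops' cost.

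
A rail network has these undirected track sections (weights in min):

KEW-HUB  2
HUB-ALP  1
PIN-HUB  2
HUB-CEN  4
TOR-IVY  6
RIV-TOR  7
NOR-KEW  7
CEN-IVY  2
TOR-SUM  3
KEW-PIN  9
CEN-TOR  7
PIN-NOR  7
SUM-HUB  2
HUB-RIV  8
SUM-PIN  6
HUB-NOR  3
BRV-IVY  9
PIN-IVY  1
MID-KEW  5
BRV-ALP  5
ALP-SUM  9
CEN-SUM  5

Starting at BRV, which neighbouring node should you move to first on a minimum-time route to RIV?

ALP

Enumerating some paths:
BRV - ALP - HUB - RIV: 5+1+8 = 14
BRV - ALP - HUB - SUM - TOR - RIV: 5+1+2+3+7 = 18
Cheapest is BRV - ALP - HUB - RIV at 14 min.
So from BRV the first move is to ALP.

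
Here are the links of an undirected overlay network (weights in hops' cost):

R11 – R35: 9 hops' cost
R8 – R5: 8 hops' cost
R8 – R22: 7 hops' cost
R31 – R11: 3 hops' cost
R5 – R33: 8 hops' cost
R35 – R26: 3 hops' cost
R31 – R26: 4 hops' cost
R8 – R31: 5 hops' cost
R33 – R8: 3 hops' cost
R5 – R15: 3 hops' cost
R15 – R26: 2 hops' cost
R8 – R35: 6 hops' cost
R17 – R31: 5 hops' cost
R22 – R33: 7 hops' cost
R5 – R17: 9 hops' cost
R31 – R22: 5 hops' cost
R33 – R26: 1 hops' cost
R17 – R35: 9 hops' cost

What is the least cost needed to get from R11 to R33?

Candidate routes:
R11–R31–R26–R33: 3+4+1 = 8
R11–R35–R26–R33: 9+3+1 = 13
R11–R31–R8–R33: 3+5+3 = 11
Cheapest is R11–R31–R26–R33 at 8 hops' cost.

8 hops' cost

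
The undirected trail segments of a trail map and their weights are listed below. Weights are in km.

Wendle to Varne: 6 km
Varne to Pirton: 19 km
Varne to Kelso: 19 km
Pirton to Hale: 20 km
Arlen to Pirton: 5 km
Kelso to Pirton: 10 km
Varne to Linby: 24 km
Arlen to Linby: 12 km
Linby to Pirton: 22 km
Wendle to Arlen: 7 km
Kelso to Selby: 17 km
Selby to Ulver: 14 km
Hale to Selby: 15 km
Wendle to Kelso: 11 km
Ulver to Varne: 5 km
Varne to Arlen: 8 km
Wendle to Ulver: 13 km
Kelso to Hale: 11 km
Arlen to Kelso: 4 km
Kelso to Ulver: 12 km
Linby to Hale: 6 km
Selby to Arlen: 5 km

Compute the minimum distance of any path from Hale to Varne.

Running Dijkstra from Hale:
Hale: 0
Linby: 6  (via Hale)
Kelso: 11  (via Hale)
Selby: 15  (via Hale)
Arlen: 15  (via Kelso)
Pirton: 20  (via Hale)
Wendle: 22  (via Kelso)
Ulver: 23  (via Kelso)
Varne: 23  (via Arlen)
Shortest route: Hale → Kelso → Arlen → Varne = 23 km.

23 km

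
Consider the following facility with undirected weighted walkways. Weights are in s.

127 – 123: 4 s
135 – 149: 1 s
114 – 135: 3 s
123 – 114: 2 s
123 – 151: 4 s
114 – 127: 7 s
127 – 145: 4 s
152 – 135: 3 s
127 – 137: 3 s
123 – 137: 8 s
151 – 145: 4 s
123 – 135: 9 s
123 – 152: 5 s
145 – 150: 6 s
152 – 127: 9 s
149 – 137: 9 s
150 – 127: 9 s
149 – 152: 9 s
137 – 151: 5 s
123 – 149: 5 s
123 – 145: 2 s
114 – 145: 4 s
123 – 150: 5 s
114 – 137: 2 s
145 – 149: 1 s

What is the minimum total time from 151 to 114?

6 s

Enumerating some paths:
151 - 145 - 114: 4+4 = 8
151 - 137 - 114: 5+2 = 7
151 - 145 - 123 - 114: 4+2+2 = 8
151 - 123 - 114: 4+2 = 6
Cheapest is 151 - 123 - 114 at 6 s.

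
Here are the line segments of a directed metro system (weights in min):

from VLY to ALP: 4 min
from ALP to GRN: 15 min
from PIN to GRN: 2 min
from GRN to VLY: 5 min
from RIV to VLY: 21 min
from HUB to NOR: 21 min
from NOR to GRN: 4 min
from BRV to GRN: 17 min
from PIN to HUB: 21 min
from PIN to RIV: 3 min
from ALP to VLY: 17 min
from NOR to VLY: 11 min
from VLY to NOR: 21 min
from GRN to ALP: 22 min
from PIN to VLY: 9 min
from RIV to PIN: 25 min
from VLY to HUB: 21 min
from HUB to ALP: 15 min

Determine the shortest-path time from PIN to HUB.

21 min

Running Dijkstra from PIN:
PIN: 0
GRN: 2  (via PIN)
RIV: 3  (via PIN)
VLY: 7  (via GRN)
ALP: 11  (via VLY)
HUB: 21  (via PIN)
Shortest route: PIN–HUB = 21 min.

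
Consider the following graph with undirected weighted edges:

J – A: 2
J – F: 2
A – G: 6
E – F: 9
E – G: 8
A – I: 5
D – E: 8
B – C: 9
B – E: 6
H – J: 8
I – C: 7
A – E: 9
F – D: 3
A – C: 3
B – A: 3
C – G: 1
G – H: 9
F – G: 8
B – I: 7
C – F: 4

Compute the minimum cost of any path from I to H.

15

Running Dijkstra from I:
I: 0
A: 5  (via I)
B: 7  (via I)
C: 7  (via I)
J: 7  (via A)
G: 8  (via C)
F: 9  (via J)
D: 12  (via F)
E: 13  (via B)
H: 15  (via J)
Shortest route: I–A–J–H = 15.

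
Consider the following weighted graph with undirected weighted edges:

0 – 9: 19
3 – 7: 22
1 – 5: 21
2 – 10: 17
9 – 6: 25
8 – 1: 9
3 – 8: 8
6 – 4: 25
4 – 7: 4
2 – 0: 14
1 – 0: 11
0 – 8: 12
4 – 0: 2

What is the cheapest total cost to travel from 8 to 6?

39

Shortest distances from 8:
8: 0
3: 8  (via 8)
1: 9  (via 8)
0: 12  (via 8)
4: 14  (via 0)
7: 18  (via 4)
2: 26  (via 0)
5: 30  (via 1)
9: 31  (via 0)
6: 39  (via 4)
Shortest route: 8 → 0 → 4 → 6 = 39.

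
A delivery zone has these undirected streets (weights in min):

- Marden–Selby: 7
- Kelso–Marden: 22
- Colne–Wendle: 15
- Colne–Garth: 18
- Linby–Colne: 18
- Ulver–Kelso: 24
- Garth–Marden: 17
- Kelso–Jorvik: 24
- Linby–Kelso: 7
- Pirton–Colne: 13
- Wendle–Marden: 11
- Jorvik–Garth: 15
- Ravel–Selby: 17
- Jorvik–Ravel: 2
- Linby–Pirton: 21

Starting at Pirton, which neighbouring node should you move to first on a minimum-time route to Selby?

Colne

Compare a few routes:
Pirton–Colne–Wendle–Marden–Selby: 13+15+11+7 = 46
Pirton–Colne–Garth–Marden–Selby: 13+18+17+7 = 55
Pirton–Linby–Kelso–Marden–Selby: 21+7+22+7 = 57
Pirton–Colne–Garth–Jorvik–Ravel–Selby: 13+18+15+2+17 = 65
The minimum is 46 min via Pirton–Colne–Wendle–Marden–Selby.
So from Pirton the first move is to Colne.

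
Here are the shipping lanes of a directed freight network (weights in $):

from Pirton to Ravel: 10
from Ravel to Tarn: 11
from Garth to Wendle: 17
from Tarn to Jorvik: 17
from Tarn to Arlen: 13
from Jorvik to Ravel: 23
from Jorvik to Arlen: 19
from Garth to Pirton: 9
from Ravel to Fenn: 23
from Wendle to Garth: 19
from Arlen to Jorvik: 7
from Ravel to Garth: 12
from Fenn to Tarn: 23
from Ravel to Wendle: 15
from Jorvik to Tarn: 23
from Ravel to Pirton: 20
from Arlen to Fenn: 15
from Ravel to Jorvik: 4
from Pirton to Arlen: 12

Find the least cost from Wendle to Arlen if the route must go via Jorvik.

Best Wendle to Jorvik: Wendle–Garth–Pirton–Ravel–Jorvik costing 42
Best Jorvik to Arlen: Jorvik–Arlen costing 19
Total via Jorvik: 42 + 19 = $61.

$61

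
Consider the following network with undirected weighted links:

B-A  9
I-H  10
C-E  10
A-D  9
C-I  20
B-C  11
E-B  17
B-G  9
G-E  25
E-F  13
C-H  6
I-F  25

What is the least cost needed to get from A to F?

Candidate routes:
A → B → C → E → F: 9+11+10+13 = 43
A → B → E → F: 9+17+13 = 39
The minimum is 39 via A → B → E → F.

39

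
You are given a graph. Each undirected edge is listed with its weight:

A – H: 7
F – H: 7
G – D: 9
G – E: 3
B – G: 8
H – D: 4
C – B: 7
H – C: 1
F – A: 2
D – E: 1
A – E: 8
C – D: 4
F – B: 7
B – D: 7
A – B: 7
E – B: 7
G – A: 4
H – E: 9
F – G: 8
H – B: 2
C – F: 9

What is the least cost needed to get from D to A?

8

Shortest distances from D:
D: 0
E: 1  (via D)
C: 4  (via D)
G: 4  (via E)
H: 4  (via D)
B: 6  (via H)
A: 8  (via G)
Shortest route: D → E → G → A = 8.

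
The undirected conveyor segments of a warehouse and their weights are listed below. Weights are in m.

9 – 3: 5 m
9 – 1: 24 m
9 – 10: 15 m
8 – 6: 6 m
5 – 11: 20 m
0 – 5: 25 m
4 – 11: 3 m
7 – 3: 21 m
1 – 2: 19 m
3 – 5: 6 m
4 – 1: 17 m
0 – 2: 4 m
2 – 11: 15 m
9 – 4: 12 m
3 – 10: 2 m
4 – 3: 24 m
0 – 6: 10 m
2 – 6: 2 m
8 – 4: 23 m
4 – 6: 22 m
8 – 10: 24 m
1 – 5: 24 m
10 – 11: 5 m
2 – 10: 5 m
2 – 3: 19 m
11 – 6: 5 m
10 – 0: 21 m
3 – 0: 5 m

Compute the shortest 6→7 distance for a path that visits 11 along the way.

Best 6 to 11: 6 → 11 costing 5
Best 11 to 7: 11 → 10 → 3 → 7 costing 28
Total via 11: 5 + 28 = 33 m.

33 m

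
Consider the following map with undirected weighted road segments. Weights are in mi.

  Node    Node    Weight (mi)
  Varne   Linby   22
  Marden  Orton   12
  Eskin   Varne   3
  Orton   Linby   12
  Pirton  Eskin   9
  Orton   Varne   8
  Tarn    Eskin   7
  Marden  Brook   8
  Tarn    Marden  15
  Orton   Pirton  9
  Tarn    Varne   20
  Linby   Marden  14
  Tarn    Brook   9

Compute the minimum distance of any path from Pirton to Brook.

25 mi

Settle nodes by increasing distance from Pirton:
Pirton: 0
Eskin: 9  (via Pirton)
Orton: 9  (via Pirton)
Varne: 12  (via Eskin)
Tarn: 16  (via Eskin)
Marden: 21  (via Orton)
Linby: 21  (via Orton)
Brook: 25  (via Tarn)
Shortest route: Pirton–Eskin–Tarn–Brook = 25 mi.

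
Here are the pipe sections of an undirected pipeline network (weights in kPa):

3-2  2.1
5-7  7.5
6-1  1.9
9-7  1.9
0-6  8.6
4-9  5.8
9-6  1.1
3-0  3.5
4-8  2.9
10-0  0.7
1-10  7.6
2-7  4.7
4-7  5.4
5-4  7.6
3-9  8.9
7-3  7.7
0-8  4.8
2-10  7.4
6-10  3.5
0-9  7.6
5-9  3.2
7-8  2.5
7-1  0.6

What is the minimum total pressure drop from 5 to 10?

7.8 kPa

Running Dijkstra from 5:
5: 0
9: 3.2  (via 5)
6: 4.3  (via 9)
7: 5.1  (via 9)
1: 5.7  (via 7)
4: 7.6  (via 5)
8: 7.6  (via 7)
10: 7.8  (via 6)
Shortest route: 5–9–6–10 = 7.8 kPa.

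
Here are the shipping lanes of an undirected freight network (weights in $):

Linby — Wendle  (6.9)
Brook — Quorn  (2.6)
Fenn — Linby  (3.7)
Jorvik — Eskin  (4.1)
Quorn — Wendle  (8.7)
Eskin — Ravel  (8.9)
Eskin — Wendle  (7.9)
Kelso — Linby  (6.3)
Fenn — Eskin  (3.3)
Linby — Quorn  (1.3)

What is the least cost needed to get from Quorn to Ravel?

Compare a few routes:
Quorn - Wendle - Linby - Fenn - Eskin - Ravel: 8.7+6.9+3.7+3.3+8.9 = 31.5
Quorn - Linby - Wendle - Eskin - Ravel: 1.3+6.9+7.9+8.9 = 25
Quorn - Wendle - Eskin - Ravel: 8.7+7.9+8.9 = 25.5
Quorn - Linby - Fenn - Eskin - Ravel: 1.3+3.7+3.3+8.9 = 17.2
Cheapest is Quorn - Linby - Fenn - Eskin - Ravel at $17.2.

$17.2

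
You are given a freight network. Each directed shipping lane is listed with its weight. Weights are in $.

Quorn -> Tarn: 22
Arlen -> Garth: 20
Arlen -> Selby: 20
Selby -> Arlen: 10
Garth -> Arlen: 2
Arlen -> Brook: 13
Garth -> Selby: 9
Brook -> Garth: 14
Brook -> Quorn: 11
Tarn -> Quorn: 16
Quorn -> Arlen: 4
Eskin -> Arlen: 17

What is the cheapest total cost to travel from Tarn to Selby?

Settle nodes by increasing distance from Tarn:
Tarn: 0
Quorn: 16  (via Tarn)
Arlen: 20  (via Quorn)
Brook: 33  (via Arlen)
Selby: 40  (via Arlen)
Shortest route: Tarn → Quorn → Arlen → Selby = $40.

$40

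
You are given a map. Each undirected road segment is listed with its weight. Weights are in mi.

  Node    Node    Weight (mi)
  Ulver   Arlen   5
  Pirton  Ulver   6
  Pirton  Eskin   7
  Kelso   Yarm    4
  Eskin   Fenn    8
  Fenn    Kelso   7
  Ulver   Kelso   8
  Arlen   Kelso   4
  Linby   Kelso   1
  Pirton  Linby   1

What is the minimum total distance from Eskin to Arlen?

Running Dijkstra from Eskin:
Eskin: 0
Pirton: 7  (via Eskin)
Linby: 8  (via Pirton)
Fenn: 8  (via Eskin)
Kelso: 9  (via Linby)
Yarm: 13  (via Kelso)
Arlen: 13  (via Kelso)
Shortest route: Eskin → Pirton → Linby → Kelso → Arlen = 13 mi.

13 mi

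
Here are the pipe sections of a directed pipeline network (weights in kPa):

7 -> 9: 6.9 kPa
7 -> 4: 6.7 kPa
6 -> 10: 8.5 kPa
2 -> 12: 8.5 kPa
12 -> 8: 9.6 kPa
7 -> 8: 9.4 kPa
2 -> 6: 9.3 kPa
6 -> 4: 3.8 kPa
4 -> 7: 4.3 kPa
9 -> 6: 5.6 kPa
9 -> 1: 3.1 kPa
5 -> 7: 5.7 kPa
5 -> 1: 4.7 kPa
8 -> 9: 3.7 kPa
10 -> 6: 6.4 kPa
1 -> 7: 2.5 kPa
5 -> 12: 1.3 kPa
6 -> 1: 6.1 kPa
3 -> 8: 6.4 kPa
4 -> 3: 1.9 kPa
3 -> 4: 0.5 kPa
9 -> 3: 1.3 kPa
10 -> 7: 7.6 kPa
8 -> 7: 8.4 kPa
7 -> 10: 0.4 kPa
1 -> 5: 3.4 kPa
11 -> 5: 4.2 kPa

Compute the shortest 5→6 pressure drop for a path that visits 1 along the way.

14 kPa

Shortest 5→1: 5 → 1 = 4.7
Best 1 to 6: 1 → 7 → 10 → 6 costing 9.3
Total via 1: 4.7 + 9.3 = 14 kPa.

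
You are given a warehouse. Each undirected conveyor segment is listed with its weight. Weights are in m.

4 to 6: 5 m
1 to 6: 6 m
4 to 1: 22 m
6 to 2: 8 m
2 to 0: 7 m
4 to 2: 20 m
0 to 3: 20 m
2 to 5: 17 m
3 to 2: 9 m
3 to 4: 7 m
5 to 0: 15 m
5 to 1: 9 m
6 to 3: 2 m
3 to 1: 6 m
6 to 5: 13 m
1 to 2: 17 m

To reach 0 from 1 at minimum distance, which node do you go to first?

Compare a few routes:
1–3–6–2–0: 6+2+8+7 = 23
1–6–2–0: 6+8+7 = 21
1–3–2–0: 6+9+7 = 22
Cheapest is 1–6–2–0 at 21 m.
So from 1 the first move is to 6.

6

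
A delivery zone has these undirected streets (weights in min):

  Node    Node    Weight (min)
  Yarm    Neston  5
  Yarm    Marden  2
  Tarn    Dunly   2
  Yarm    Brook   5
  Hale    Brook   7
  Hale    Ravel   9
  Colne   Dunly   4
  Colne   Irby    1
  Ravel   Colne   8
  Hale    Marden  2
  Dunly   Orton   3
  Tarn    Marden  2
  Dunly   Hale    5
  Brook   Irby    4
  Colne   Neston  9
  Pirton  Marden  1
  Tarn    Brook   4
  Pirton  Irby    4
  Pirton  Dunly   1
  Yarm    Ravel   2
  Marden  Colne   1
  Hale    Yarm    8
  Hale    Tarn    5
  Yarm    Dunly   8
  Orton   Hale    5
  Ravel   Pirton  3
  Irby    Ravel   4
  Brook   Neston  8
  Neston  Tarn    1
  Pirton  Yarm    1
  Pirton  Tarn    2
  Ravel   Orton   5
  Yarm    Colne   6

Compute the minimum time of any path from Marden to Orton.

Running Dijkstra from Marden:
Marden: 0
Pirton: 1  (via Marden)
Colne: 1  (via Marden)
Irby: 2  (via Colne)
Hale: 2  (via Marden)
Tarn: 2  (via Marden)
Dunly: 2  (via Pirton)
Yarm: 2  (via Marden)
Neston: 3  (via Tarn)
Ravel: 4  (via Pirton)
Orton: 5  (via Dunly)
Shortest route: Marden–Pirton–Dunly–Orton = 5 min.

5 min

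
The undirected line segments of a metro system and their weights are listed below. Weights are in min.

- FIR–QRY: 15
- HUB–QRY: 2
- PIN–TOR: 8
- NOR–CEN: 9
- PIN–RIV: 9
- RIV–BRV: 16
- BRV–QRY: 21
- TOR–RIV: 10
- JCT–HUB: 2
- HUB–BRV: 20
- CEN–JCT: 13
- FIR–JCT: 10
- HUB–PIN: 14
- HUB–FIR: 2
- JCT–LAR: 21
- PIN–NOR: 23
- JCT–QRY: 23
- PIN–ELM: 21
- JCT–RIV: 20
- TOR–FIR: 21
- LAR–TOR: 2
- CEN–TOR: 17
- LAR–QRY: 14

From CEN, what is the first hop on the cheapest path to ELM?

Compare a few routes:
CEN → TOR → PIN → ELM: 17+8+21 = 46
CEN → JCT → HUB → PIN → ELM: 13+2+14+21 = 50
Cheapest is CEN → TOR → PIN → ELM at 46 min.
So from CEN the first move is to TOR.

TOR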